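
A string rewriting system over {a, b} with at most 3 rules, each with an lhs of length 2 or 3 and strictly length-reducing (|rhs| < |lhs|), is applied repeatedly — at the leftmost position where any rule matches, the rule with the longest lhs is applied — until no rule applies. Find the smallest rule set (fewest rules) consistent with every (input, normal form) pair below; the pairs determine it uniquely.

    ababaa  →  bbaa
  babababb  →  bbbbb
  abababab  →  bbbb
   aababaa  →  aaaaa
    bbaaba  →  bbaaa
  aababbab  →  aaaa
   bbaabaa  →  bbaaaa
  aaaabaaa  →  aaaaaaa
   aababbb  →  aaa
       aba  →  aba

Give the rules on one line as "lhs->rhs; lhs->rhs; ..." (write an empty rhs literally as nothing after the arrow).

  | ababaa => abbaa => bbaa
  | babababb => bbababb => bbbabb => bbbbb
  | abababab => abbabab => bbabab => bbbab => bbbb
  | aababaa => aaabaa => aaaaa

aab->aa; abb->bb; bab->bb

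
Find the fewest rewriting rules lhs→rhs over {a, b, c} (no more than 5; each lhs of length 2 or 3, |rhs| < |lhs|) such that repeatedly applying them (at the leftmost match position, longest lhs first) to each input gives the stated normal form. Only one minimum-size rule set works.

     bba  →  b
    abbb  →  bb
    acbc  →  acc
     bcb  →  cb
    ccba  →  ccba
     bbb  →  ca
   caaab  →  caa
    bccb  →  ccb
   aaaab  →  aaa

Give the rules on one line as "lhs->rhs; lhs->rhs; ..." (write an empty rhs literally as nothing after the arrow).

  | bba => b
  | abbb => bb
  | acbc => acc
  | bcb => cb

ab->; bba->b; bbb->ca; bc->c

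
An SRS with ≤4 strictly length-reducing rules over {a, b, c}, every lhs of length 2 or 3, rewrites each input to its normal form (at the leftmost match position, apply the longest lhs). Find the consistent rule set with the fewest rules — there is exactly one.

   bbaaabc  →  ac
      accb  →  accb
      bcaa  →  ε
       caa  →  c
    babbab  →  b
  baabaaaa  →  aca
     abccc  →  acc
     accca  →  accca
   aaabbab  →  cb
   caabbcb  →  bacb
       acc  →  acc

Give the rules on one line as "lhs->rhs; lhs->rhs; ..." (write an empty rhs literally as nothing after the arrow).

  | bbaaabc => acaabc => acbc => ac
  | accb
  | bcaa => aa => ε
  | caa => c

aa->; bba->ac; bc->; cbb->ba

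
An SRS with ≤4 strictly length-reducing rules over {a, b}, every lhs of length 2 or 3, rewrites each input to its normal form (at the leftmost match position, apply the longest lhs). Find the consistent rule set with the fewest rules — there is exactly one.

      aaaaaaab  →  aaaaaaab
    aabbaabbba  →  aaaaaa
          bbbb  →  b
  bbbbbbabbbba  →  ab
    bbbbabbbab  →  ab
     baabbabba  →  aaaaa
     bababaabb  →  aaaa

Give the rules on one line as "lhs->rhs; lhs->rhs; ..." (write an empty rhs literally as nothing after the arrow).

aba->ab; baa->a; bb->a; bbb->

  | aaaaaaab
  | aabbaabbba => aaaaabbba => aaaaaa
  | bbbb => b
  | bbbbbbabbbba => bbbabbbba => abbbba => aba => ab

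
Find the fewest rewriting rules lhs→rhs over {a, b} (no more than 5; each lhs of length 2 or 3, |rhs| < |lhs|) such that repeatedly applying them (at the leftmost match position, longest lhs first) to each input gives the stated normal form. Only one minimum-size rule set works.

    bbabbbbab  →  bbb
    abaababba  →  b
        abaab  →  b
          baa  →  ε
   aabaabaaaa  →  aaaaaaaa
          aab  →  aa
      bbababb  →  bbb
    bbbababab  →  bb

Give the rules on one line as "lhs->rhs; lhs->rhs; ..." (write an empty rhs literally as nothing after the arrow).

aab->aa; ab->b; baa->; bba->

  | bbabbbbab => bbbbab => bbb
  | abaababba => baababba => babba => bbba => b
  | abaab => baab => b
  | baa => ε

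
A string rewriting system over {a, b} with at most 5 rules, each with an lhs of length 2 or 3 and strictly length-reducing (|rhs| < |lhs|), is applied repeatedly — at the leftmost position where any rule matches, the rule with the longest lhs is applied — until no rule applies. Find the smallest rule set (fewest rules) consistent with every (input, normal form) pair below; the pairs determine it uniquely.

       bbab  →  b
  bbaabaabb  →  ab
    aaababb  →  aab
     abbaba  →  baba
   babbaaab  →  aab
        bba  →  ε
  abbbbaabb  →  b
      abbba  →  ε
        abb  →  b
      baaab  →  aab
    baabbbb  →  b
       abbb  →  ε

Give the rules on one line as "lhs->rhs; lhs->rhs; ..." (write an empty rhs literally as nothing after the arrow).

  | bbab => b
  | bbaabaabb => abaabb => aabb => ab
  | aaababb => aaabb => aab
  | abbaba => baba

abb->b; baa->a; bb->; bba->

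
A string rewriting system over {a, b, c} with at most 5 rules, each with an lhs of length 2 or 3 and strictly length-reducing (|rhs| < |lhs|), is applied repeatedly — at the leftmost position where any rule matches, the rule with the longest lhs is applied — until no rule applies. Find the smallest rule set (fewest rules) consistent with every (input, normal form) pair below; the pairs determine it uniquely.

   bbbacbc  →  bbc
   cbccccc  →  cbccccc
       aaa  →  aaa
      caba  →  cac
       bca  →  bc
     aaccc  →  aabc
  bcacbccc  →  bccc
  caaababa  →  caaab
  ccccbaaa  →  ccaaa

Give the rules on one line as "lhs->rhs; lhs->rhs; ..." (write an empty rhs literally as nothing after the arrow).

acc->ab; ba->c; bca->bc; ccb->

  | bbbacbc => bbccbc => bbc
  | cbccccc
  | aaa
  | caba => cac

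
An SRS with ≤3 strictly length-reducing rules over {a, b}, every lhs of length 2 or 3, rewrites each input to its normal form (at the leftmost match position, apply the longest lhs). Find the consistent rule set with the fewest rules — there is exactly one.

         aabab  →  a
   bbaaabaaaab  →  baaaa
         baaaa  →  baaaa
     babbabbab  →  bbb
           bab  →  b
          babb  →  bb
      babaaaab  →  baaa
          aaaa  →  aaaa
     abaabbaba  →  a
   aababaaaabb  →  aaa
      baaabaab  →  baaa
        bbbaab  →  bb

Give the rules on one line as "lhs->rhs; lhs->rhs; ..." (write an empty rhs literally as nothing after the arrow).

ab->; bba->b

  | aabab => aab => a
  | bbaaabaaaab => baabaaaab => baaaaab => baaaa
  | baaaa
  | babbabbab => bbabbab => bbbab => bbb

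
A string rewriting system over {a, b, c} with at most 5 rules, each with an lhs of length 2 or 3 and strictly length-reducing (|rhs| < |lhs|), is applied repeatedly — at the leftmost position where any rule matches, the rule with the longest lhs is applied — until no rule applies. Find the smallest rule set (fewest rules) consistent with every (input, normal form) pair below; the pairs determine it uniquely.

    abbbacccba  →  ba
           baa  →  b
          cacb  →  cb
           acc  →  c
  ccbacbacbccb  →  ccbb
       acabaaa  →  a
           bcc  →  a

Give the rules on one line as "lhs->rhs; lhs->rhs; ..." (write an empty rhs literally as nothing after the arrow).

  | abbbacccba => bbacccba => bbccba => baba => ba
  | baa => b
  | cacb => cb
  | acc => c

aa->; ab->; ac->; bcc->a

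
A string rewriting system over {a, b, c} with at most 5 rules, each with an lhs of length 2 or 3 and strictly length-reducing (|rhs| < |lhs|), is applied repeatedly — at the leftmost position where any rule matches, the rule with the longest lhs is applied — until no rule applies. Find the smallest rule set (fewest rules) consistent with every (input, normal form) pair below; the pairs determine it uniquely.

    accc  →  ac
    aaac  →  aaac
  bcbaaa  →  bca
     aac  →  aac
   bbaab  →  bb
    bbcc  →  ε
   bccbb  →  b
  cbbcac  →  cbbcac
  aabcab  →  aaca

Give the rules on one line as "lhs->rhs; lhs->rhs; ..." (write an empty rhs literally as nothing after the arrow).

  | accc => abc => ac
  | aaac
  | bcbaaa => bca
  | aac

ab->a; baa->; bbb->; cc->b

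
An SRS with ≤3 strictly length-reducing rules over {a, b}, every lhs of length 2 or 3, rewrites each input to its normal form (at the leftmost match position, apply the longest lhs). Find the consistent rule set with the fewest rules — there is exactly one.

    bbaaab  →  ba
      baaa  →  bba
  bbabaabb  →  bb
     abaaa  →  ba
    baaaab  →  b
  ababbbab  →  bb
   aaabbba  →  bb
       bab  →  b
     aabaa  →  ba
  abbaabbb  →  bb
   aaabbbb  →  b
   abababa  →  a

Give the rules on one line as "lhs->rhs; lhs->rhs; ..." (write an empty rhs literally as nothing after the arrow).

  | bbaaab => bbbab => baab => bbb => ba
  | baaa => bba
  | bbabaabb => bbaabb => bbbbb => babb => bb
  | abaaa => aaa => ba

aa->b; ab->; bbb->ba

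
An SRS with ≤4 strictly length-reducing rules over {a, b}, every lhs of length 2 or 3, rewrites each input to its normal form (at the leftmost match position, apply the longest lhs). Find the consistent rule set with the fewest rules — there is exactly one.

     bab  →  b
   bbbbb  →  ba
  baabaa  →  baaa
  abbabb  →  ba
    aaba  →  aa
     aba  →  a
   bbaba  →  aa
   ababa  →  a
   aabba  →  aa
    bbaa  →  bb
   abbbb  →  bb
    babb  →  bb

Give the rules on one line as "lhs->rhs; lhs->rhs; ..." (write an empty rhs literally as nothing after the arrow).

  | bab => b
  | bbbbb => abb => ba
  | baabaa => baaa
  | abbabb => baabb => baba => ba

ab->; abb->ba; bba->bb; bbb->a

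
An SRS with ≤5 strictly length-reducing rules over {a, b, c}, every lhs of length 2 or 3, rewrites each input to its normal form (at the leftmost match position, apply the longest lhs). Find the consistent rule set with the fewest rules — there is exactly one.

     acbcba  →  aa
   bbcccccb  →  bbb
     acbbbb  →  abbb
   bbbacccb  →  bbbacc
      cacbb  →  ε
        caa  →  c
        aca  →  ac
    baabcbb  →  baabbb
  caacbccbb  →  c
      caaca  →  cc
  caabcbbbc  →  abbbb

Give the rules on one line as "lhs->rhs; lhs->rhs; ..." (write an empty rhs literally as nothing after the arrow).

  | acbcba => acba => aa
  | bbcccccb => bbccccb => bbcccb => bbccb => bbcb => bbb
  | acbbbb => abbb
  | bbbacccb => bbbacc

bc->b; ca->c; cab->ab; cb->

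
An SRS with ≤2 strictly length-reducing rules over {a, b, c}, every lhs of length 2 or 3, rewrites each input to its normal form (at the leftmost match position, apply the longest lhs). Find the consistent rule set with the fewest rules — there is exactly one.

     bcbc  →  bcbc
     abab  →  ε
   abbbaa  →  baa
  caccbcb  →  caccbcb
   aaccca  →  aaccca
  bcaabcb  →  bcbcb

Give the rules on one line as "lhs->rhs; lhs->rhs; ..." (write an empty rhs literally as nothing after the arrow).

ab->b; bb->

  | bcbc
  | abab => bab => bb => ε
  | abbbaa => bbbaa => baa
  | caccbcb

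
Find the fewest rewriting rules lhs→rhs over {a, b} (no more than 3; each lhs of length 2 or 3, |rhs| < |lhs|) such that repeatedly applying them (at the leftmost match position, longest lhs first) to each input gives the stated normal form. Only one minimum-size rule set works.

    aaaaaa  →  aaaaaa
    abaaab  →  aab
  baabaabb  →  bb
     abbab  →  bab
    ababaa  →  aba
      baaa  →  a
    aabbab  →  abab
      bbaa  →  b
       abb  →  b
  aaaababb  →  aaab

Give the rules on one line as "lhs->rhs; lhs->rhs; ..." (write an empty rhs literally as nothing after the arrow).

  | aaaaaa
  | abaaab => aab
  | baabaabb => baabb => bb
  | abbab => bab

abb->b; baa->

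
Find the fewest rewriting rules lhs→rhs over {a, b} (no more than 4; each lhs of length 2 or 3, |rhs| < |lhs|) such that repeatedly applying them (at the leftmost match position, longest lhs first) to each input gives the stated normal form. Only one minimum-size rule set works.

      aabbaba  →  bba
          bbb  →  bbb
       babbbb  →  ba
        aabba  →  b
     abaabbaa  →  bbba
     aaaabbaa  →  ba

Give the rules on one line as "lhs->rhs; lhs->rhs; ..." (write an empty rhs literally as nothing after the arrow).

aaa->b; ab->a; baa->ba

  | aabbaba => aababa => aaaba => bba
  | bbb
  | babbbb => babbb => babb => bab => ba
  | aabba => aaba => aaa => b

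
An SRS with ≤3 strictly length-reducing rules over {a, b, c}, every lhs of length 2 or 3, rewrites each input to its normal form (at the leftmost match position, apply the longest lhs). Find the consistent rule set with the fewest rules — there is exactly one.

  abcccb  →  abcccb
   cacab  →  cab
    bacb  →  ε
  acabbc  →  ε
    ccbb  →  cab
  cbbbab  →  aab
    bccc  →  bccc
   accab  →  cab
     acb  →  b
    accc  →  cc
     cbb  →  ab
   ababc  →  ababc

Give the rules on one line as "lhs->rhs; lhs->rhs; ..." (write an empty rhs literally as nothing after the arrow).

ac->; bb->; cbb->ab

  | abcccb
  | cacab => cab
  | bacb => bb => ε
  | acabbc => abbc => ac => ε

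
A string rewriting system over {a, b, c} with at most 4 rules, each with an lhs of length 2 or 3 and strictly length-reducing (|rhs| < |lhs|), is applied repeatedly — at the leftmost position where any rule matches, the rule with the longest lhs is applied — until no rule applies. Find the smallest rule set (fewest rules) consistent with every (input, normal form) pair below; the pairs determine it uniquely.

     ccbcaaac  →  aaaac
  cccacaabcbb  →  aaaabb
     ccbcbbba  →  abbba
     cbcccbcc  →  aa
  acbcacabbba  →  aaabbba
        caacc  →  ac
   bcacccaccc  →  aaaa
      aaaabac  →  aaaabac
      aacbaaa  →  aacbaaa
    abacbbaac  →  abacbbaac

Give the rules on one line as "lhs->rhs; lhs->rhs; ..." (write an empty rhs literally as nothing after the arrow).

  | ccbcaaac => abcaaac => aaaac
  | cccacaabcbb => acacaabcbb => accaabcbb => aaaabcbb => aaaabb
  | ccbcbbba => abcbbba => abbba
  | cbcccbcc => cccbcc => acbcc => acc => aa

bc->; ca->c; cc->a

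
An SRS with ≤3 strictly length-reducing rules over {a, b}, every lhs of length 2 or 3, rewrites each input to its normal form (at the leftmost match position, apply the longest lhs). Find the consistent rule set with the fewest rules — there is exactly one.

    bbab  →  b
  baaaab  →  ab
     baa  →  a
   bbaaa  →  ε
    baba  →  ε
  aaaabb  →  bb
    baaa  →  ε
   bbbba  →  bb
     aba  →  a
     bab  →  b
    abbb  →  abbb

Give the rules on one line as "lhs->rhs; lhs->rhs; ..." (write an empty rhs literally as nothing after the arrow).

  | bbab => b
  | baaaab => aaab => ab
  | baa => a
  | bbaaa => aa => ε

aa->; ba->; bba->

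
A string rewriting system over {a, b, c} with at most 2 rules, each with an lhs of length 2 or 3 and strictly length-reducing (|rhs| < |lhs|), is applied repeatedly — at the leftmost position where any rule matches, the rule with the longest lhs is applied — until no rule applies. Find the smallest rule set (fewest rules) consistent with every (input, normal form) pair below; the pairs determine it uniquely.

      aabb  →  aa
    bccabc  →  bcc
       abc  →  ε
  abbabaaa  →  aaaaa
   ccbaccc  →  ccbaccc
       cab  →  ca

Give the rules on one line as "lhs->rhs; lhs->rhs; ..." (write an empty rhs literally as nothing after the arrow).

ab->a; abc->

  | aabb => aab => aa
  | bccabc => bcc
  | abc => ε
  | abbabaaa => ababaaa => aabaaa => aaaaa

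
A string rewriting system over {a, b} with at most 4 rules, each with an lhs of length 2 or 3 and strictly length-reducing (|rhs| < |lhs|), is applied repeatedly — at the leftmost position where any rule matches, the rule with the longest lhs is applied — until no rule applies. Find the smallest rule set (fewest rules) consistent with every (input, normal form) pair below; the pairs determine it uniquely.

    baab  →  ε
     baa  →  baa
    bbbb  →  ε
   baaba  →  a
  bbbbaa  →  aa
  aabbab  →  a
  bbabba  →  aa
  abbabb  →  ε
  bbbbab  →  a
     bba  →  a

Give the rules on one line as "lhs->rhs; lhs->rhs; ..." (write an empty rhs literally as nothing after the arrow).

aab->b; ab->a; bb->

  | baab => bb => ε
  | baa
  | bbbb => bb => ε
  | baaba => bba => a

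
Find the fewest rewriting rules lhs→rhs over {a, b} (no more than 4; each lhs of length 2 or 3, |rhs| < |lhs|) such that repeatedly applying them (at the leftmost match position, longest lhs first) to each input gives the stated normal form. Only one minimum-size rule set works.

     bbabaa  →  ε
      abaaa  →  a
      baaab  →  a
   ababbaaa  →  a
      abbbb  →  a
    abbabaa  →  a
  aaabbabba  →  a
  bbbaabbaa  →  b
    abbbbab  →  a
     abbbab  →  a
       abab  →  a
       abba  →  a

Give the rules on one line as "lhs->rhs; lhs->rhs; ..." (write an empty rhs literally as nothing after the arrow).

  | bbabaa => bbaa => ba => ε
  | abaaa => aaaa => aaa => aa => a
  | baaab => aab => ab => a
  | ababbaaa => aabbaaa => abbaaa => abaaa => aaaa => aaa => aa => a

aa->a; ab->a; ba->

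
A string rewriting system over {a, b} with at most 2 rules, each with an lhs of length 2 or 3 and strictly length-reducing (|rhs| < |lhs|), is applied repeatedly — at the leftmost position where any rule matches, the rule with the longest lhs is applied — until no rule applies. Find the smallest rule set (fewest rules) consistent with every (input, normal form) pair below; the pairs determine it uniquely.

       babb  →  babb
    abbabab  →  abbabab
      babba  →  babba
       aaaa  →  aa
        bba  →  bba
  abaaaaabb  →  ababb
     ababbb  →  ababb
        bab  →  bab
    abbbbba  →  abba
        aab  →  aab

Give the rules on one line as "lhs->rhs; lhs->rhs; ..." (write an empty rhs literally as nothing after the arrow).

aaa->a; bbb->bb

  | babb
  | abbabab
  | babba
  | aaaa => aa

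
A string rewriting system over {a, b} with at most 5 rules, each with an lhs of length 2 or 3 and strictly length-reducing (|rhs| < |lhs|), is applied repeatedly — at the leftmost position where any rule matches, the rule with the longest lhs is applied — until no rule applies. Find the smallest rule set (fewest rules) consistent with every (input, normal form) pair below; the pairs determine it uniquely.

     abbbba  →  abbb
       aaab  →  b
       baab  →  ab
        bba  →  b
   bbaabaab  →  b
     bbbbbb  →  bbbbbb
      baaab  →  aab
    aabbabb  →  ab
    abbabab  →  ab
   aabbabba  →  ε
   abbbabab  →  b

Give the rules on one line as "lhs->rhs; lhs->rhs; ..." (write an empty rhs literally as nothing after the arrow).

aaa->; aba->; ba->; bab->a

  | abbbba => abbb
  | aaab => b
  | baab => ab
  | bba => b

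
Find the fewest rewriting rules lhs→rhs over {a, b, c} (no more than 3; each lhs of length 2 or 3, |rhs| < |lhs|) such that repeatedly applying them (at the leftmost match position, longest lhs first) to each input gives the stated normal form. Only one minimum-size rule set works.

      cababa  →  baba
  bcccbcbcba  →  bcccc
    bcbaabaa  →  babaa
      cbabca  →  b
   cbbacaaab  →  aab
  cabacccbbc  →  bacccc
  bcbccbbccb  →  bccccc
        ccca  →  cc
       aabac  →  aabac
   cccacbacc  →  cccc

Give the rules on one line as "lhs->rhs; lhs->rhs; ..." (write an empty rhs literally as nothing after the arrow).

  | cababa => baba
  | bcccbcbcba => bccccbcba => bcccccba => bccccca => bcccc
  | bcbaabaa => bcaabaa => babaa
  | cbabca => cabca => bca => b

ca->; cb->c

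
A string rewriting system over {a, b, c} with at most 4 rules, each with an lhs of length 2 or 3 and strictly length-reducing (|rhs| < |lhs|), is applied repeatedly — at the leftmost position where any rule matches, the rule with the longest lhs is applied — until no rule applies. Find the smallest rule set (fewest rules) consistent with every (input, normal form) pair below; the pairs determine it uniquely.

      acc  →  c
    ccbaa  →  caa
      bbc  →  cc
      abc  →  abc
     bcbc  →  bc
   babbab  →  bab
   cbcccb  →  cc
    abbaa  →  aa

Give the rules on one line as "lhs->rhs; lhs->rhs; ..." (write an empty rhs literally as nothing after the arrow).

ac->; bb->c; cb->

  | acc => c
  | ccbaa => caa
  | bbc => cc
  | abc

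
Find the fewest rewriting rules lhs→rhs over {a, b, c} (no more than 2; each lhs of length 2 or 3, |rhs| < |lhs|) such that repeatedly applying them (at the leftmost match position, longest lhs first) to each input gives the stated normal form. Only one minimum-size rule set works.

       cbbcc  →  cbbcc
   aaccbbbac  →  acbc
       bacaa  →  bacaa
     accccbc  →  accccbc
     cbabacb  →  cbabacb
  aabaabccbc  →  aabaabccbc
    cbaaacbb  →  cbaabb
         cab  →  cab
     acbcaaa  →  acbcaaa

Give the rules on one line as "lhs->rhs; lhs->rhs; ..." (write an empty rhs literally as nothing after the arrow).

  | cbbcc
  | aaccbbbac => acbbbac => acbc
  | bacaa
  | accccbc

aac->a; bba->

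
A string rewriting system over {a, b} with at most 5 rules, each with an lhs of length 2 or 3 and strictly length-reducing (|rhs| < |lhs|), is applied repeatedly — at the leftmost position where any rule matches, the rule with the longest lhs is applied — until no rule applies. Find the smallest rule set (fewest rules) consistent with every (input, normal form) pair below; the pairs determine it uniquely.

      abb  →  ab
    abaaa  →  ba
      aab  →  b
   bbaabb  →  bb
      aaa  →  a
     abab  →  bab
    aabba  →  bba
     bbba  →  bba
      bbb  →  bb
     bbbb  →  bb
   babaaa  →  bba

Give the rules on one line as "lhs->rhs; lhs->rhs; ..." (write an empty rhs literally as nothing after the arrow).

aa->; aba->ba; abb->ab; bbb->bb

  | abb => ab
  | abaaa => baaa => ba
  | aab => b
  | bbaabb => bbbb => bbb => bb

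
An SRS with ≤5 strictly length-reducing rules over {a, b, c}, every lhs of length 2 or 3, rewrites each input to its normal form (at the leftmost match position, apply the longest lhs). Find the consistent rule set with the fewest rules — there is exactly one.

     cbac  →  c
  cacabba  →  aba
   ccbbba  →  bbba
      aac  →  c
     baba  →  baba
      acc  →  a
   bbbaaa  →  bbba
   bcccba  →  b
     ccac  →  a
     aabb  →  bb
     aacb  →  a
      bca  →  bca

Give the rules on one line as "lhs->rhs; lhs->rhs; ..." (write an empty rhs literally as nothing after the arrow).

  | cbac => aac => c
  | cacabba => caabba => cbba => aba
  | ccbbba => bbba
  | aac => c

aa->; ac->a; cb->a; cc->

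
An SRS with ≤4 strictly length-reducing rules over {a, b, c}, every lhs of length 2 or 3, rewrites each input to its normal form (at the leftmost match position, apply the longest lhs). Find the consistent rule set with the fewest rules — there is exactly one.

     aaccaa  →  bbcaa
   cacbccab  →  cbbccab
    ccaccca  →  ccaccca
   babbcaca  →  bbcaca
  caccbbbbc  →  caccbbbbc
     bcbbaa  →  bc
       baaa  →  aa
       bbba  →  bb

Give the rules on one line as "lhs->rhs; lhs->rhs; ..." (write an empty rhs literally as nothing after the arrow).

  | aaccaa => bbcaa
  | cacbccab => cbbccab
  | ccaccca
  | babbcaca => bbcaca

aac->bb; acb->bb; ba->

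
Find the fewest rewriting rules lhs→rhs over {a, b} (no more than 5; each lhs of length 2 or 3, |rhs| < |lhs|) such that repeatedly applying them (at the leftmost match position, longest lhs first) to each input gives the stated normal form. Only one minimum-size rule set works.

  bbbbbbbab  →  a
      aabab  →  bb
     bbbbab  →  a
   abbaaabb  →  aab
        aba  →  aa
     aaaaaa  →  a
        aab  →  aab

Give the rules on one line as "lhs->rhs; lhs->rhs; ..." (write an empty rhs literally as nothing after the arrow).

aaa->bb; ba->a; baa->; bab->a

  | bbbbbbbab => bbbbbba => bbbbba => bbbba => bbba => bba => ba => a
  | aabab => aaa => bb
  | bbbbab => bbba => bba => ba => a
  | abbaaabb => ababb => aab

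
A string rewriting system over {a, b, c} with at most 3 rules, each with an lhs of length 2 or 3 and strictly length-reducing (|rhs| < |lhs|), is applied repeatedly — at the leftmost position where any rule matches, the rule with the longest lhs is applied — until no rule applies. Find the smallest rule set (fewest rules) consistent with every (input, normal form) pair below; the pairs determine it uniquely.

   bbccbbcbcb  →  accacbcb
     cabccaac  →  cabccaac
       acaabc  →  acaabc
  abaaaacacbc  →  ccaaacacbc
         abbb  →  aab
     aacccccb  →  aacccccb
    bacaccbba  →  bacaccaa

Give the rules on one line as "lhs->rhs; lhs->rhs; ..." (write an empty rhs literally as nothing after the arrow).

aba->cc; bb->a

  | bbccbbcbcb => accbbcbcb => accacbcb
  | cabccaac
  | acaabc
  | abaaaacacbc => ccaaacacbc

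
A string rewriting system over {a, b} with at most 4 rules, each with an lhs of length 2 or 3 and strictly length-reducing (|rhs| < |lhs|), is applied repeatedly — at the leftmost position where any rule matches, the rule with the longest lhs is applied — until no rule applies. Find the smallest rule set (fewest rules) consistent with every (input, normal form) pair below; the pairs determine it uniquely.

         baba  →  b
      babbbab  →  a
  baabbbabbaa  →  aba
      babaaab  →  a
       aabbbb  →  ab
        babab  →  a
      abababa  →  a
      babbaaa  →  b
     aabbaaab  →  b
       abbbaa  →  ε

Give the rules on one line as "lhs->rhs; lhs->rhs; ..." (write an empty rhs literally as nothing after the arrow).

  | baba => baa => b
  | babbbab => babbab => babab => baab => bb => a
  | baabbbabbaa => bbbbabbaa => ababbaa => ababaa => abaaa => aba
  | babaaab => baaaab => baab => bb => a

aa->; bab->ba; bb->a; bbb->a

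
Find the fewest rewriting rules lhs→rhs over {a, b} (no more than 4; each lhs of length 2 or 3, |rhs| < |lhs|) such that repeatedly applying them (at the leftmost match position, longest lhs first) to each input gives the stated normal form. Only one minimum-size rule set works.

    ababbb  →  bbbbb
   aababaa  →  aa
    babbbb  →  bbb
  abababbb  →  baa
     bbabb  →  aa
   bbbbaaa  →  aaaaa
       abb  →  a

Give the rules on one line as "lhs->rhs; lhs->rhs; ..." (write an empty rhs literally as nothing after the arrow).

ab->a; aba->bb; bab->; bba->aa

  | ababbb => bbbbb
  | aababaa => abbbaa => abbaa => abaa => bba => aa
  | babbbb => bbb
  | abababbb => bbbabbb => baabbb => baabb => baab => baa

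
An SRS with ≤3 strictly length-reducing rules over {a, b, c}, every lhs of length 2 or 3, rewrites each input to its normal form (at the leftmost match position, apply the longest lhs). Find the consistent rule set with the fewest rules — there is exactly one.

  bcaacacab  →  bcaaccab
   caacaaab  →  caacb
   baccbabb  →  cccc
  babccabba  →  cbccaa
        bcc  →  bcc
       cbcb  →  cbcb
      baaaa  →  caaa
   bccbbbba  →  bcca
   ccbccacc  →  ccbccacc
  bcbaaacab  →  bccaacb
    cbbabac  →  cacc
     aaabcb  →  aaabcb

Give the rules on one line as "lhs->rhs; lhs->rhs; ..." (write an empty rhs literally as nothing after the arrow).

aca->ac; ba->c; bb->

  | bcaacacab => bcaaccab
  | caacaaab => caacaab => caacab => caacb
  | baccbabb => cccbabb => ccccbb => cccc
  | babccabba => cbccabba => cbccaa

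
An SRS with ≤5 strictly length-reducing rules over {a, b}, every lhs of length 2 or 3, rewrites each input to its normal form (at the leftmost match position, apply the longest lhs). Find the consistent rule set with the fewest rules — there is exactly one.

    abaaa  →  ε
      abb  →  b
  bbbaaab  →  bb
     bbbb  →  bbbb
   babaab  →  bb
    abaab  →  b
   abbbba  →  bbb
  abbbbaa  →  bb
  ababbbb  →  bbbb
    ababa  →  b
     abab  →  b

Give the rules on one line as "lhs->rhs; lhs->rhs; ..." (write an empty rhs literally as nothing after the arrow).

  | abaaa => abaa => aba => ab => ε
  | abb => b
  | bbbaaab => bbaab => bab => bb
  | bbbb

ab->; aba->ab; ba->b; baa->a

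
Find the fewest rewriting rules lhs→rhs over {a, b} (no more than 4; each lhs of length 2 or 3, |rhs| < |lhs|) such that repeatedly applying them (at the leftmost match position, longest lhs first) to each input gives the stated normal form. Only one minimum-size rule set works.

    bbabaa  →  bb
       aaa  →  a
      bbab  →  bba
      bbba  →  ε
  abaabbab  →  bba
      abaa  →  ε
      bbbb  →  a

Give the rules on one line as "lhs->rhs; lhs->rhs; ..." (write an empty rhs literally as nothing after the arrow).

aa->; ab->a; aba->a; bbb->a

  | bbabaa => bbaa => bb
  | aaa => a
  | bbab => bba
  | bbba => aa => ε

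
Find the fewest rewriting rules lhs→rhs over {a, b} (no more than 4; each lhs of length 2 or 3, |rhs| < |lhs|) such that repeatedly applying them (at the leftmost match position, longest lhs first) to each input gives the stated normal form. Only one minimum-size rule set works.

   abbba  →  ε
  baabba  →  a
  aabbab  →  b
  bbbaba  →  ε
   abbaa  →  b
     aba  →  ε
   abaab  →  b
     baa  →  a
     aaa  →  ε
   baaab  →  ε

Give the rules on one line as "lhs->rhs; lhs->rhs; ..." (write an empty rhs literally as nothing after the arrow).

aa->b; ab->b; ba->; bb->

  | abbba => bbba => ba => ε
  | baabba => abba => bba => a
  | aabbab => bbbab => bab => b
  | bbbaba => baba => ba => ε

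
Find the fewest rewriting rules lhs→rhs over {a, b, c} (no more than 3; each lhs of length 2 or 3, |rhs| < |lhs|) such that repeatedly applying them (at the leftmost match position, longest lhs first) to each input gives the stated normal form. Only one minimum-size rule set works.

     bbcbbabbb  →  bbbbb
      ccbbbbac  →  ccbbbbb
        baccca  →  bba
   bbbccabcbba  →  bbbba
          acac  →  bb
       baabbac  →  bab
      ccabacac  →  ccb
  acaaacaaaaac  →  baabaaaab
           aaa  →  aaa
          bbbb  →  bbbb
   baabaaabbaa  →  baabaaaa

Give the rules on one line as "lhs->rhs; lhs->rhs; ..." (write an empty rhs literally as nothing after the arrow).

  | bbcbbabbb => bbbbabbb => bbbbb
  | ccbbbbac => ccbbbbb
  | baccca => bbcca => bbca => bba
  | bbbccabcbba => bbbcabcbba => bbbabcbba => bbbabbba => bbbba

abb->; ac->b; bc->b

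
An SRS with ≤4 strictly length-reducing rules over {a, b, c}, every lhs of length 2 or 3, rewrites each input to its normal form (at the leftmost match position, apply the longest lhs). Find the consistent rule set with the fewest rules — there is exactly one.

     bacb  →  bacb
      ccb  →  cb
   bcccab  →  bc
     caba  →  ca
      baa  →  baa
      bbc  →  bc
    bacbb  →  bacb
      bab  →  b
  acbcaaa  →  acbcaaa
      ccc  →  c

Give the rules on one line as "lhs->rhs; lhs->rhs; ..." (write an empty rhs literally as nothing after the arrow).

  | bacb
  | ccb => cb
  | bcccab => bccab => bcab => bc
  | caba => ca

ab->; bb->b; cc->c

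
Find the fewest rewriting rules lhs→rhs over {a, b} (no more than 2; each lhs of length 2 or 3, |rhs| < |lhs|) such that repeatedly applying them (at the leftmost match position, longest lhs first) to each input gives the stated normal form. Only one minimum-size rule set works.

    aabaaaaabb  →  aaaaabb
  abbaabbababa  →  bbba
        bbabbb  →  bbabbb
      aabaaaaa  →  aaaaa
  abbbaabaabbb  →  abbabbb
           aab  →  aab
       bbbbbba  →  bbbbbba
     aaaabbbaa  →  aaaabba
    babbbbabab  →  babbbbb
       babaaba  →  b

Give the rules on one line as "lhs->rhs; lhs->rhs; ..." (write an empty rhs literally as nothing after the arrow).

aba->; baa->a

  | aabaaaaabb => aaaaabb
  | abbaabbababa => ababbababa => bbababa => bbba
  | bbabbb
  | aabaaaaa => aaaaa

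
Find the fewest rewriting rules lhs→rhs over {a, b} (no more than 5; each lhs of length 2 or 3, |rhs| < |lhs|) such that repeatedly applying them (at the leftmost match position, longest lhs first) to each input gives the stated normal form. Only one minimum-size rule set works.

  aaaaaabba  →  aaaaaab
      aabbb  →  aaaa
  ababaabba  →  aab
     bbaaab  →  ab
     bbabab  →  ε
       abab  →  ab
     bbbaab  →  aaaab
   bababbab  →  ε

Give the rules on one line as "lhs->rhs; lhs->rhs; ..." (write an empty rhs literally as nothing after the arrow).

ba->; bb->; bba->b; bbb->aa

  | aaaaaabba => aaaaaab
  | aabbb => aaaa
  | ababaabba => abaabba => aabba => aab
  | bbaaab => baab => ab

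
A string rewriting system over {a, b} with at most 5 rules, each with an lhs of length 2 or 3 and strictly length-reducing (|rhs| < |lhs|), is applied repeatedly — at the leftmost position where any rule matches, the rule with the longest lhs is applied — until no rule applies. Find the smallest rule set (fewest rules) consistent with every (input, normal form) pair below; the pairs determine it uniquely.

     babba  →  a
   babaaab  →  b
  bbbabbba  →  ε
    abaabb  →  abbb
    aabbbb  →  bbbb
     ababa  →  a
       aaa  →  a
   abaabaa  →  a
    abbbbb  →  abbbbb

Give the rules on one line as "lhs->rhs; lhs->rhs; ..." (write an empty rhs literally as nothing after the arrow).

  | babba => bba => a
  | babaaab => baaab => bab => b
  | bbbabbba => babbba => bbba => ba => ε
  | abaabb => abbb

aa->; ba->; baa->b; bba->a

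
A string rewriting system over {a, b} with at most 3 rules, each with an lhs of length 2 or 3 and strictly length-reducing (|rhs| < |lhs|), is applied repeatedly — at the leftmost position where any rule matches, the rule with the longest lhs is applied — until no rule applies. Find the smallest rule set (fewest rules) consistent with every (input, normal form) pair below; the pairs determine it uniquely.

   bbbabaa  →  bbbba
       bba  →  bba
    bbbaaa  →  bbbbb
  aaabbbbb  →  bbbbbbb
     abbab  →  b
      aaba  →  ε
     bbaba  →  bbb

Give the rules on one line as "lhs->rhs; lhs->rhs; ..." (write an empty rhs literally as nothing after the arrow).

  | bbbabaa => bbbba
  | bba
  | bbbaaa => bbbbb
  | aaabbbbb => bbbbbbb

aaa->bb; ab->; aba->b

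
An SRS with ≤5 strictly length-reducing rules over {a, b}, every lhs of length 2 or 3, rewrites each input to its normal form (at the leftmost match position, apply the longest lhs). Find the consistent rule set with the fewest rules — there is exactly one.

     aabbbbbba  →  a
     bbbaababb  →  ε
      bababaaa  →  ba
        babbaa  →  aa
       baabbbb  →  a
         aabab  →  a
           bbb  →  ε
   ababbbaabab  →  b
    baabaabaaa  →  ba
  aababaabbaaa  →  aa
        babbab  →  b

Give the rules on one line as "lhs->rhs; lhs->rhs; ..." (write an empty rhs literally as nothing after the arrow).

aaa->a; ab->b; bb->a; bbb->

  | aabbbbbba => abbbbbba => bbbbbba => bbba => a
  | bbbaababb => aababb => ababb => babb => bbb => ε
  | bababaaa => bbabaaa => aabaaa => abaaa => baaa => ba
  | babbaa => bbbaa => aa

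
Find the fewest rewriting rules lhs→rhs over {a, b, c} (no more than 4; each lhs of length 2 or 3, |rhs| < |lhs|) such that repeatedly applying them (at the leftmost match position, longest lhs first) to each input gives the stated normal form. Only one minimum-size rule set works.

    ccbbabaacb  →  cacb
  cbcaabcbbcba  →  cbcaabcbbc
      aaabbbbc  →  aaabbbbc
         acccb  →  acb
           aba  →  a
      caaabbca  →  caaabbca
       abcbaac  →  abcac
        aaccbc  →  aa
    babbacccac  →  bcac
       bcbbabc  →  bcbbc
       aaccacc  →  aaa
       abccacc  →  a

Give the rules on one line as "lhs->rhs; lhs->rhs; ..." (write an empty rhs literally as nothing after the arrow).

  | ccbbabaacb => cbabaacb => cbaacb => cacb
  | cbcaabcbbcba => cbcaabcbbc
  | aaabbbbc
  | acccb => acb

ba->; cc->; ccb->c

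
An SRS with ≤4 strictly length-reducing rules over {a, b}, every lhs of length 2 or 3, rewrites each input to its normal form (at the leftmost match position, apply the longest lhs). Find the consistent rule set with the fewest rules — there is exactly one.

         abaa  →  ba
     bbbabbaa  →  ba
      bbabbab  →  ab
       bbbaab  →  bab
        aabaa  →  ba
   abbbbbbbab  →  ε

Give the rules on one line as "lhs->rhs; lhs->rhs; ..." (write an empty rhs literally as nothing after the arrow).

  | abaa => ba
  | bbbabbaa => babbaa => baaa => baa => ba
  | bbabbab => abbab => aab => ab
  | bbbaab => baab => bab

aa->a; aba->b; bb->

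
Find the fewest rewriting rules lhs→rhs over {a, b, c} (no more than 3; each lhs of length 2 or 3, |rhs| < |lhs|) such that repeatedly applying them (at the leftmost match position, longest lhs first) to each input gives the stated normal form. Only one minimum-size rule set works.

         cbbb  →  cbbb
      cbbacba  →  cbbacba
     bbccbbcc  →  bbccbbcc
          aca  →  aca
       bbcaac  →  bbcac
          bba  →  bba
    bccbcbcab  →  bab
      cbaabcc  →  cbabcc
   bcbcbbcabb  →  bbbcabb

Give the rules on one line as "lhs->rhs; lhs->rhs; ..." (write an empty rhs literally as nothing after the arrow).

aa->a; cbc->

  | cbbb
  | cbbacba
  | bbccbbcc
  | aca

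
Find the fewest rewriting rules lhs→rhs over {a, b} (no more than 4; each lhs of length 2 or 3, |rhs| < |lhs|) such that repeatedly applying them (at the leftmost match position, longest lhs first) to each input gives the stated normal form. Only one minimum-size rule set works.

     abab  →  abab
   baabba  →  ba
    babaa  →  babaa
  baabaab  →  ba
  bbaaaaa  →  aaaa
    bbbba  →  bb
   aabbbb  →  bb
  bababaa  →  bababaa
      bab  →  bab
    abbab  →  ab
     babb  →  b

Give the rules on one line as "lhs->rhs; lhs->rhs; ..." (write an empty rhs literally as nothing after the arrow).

aab->ba; abb->; bba->

  | abab
  | baabba => bbaba => ba
  | babaa
  | baabaab => bbaaab => aab => ba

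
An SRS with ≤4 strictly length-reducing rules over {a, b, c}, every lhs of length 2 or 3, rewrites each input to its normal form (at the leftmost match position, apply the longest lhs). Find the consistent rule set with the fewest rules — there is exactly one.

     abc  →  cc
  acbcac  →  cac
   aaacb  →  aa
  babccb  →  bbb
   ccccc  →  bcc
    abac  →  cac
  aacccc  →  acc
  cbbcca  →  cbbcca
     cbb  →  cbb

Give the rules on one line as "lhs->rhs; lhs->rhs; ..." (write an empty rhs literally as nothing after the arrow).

ab->c; acb->; ccc->b

  | abc => cc
  | acbcac => cac
  | aaacb => aa
  | babccb => bcccb => bbb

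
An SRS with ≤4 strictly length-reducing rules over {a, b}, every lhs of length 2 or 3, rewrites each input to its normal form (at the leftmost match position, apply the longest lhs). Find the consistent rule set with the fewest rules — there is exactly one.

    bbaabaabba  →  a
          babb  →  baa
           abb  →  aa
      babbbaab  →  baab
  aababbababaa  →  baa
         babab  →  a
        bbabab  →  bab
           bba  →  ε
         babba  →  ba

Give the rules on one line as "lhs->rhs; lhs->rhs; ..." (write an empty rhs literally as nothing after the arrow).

aba->; bb->a; bba->

  | bbaabaabba => abaabba => abba => a
  | babb => baa
  | abb => aa
  | babbbaab => baabaab => baab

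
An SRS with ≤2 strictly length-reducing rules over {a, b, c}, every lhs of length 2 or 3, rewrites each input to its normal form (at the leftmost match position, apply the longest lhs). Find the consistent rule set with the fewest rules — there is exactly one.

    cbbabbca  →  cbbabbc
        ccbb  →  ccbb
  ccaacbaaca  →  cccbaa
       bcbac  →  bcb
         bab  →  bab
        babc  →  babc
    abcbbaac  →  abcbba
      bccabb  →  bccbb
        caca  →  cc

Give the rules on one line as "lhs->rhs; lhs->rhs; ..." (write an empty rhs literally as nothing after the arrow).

  | cbbabbca => cbbabbc
  | ccbb
  | ccaacbaaca => ccacbaaca => cccbaaca => cccbaa
  | bcbac => bcb

ac->; ca->c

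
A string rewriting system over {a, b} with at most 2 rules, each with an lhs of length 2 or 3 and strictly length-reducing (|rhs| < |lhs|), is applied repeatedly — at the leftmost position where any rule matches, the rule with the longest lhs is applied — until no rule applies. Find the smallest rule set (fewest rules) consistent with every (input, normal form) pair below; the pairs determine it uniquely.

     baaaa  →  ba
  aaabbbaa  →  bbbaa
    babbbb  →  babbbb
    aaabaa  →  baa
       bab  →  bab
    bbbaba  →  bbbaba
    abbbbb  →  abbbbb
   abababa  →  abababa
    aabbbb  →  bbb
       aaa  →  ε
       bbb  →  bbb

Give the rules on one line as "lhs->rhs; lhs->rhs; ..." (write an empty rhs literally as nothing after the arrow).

aaa->; aab->

  | baaaa => ba
  | aaabbbaa => bbbaa
  | babbbb
  | aaabaa => baa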